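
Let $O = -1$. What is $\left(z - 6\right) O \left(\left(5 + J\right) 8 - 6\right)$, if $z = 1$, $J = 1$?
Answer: $210$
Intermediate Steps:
$\left(z - 6\right) O \left(\left(5 + J\right) 8 - 6\right) = \left(1 - 6\right) \left(-1\right) \left(\left(5 + 1\right) 8 - 6\right) = \left(-5\right) \left(-1\right) \left(6 \cdot 8 - 6\right) = 5 \left(48 - 6\right) = 5 \cdot 42 = 210$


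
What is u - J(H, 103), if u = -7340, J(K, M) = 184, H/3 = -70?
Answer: -7524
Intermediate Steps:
H = -210 (H = 3*(-70) = -210)
u - J(H, 103) = -7340 - 1*184 = -7340 - 184 = -7524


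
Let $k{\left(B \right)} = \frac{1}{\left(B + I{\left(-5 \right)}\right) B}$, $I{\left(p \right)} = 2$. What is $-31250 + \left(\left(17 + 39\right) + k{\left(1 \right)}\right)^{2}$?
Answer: $- \frac{252689}{9} \approx -28077.0$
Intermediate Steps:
$k{\left(B \right)} = \frac{1}{B \left(2 + B\right)}$ ($k{\left(B \right)} = \frac{1}{\left(B + 2\right) B} = \frac{1}{\left(2 + B\right) B} = \frac{1}{B \left(2 + B\right)}$)
$-31250 + \left(\left(17 + 39\right) + k{\left(1 \right)}\right)^{2} = -31250 + \left(\left(17 + 39\right) + \frac{1}{1 \left(2 + 1\right)}\right)^{2} = -31250 + \left(56 + 1 \cdot \frac{1}{3}\right)^{2} = -31250 + \left(56 + \frac{1}{3}\right)^{2} = -31250 + \left(\frac{169}{3}\right)^{2} = -31250 + \frac{28561}{9} = - \frac{252689}{9}$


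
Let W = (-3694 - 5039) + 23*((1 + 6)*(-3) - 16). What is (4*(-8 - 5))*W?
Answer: 498368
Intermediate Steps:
W = -9584 (W = -8733 + 23*(7*(-3) - 16) = -8733 + 23*(-21 - 16) = -8733 + 23*(-37) = -8733 - 851 = -9584)
(4*(-8 - 5))*W = (4*(-8 - 5))*(-9584) = (4*(-13))*(-9584) = -52*(-9584) = 498368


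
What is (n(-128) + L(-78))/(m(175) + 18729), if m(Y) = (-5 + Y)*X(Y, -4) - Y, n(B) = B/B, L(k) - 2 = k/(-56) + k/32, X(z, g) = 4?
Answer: 219/2154208 ≈ 0.00010166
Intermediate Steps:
L(k) = 2 + 3*k/224 (L(k) = 2 + (k/(-56) + k/32) = 2 + (k*(-1/56) + k*(1/32)) = 2 + (-k/56 + k/32) = 2 + 3*k/224)
n(B) = 1
m(Y) = -20 + 3*Y (m(Y) = (-5 + Y)*4 - Y = (-20 + 4*Y) - Y = -20 + 3*Y)
(n(-128) + L(-78))/(m(175) + 18729) = (1 + (2 + (3/224)*(-78)))/((-20 + 3*175) + 18729) = (1 + (2 - 117/112))/((-20 + 525) + 18729) = (1 + 107/112)/(505 + 18729) = (219/112)/19234 = (219/112)*(1/19234) = 219/2154208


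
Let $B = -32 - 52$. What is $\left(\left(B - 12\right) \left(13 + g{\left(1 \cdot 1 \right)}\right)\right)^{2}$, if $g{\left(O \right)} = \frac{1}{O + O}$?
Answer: $1679616$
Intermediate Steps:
$B = -84$ ($B = -32 - 52 = -84$)
$g{\left(O \right)} = \frac{1}{2 O}$
$\left(\left(B - 12\right) \left(13 + g{\left(1 \cdot 1 \right)}\right)\right)^{2} = \left(\left(-84 - 12\right) \left(13 + \frac{1}{2 \cdot 1 \cdot 1}\right)\right)^{2} = \left(- 96 \left(13 + \frac{1}{2 \cdot 1}\right)\right)^{2} = \left(- 96 \left(13 + \frac{1}{2} \cdot 1\right)\right)^{2} = \left(- 96 \left(13 + \frac{1}{2}\right)\right)^{2} = \left(\left(-96\right) \frac{27}{2}\right)^{2} = \left(-1296\right)^{2} = 1679616$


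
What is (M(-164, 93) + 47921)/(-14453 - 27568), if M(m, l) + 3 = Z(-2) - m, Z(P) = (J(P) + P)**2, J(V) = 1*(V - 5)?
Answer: -48163/42021 ≈ -1.1462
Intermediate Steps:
J(V) = -5 + V (J(V) = 1*(-5 + V) = -5 + V)
Z(P) = (-5 + 2*P)**2 (Z(P) = ((-5 + P) + P)**2 = (-5 + 2*P)**2)
M(m, l) = 78 - m (M(m, l) = -3 + ((-5 + 2*(-2))**2 - m) = -3 + ((-5 - 4)**2 - m) = -3 + ((-9)**2 - m) = -3 + (81 - m) = 78 - m)
(M(-164, 93) + 47921)/(-14453 - 27568) = ((78 - 1*(-164)) + 47921)/(-14453 - 27568) = ((78 + 164) + 47921)/(-42021) = (242 + 47921)*(-1/42021) = 48163*(-1/42021) = -48163/42021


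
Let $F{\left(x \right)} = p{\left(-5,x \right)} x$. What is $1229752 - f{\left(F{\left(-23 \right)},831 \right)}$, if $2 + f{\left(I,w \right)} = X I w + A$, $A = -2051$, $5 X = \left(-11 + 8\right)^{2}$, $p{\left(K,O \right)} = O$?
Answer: $\frac{2202634}{5} \approx 4.4053 \cdot 10^{5}$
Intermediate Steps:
$X = \frac{9}{5}$ ($X = \frac{\left(-11 + 8\right)^{2}}{5} = \frac{\left(-3\right)^{2}}{5} = \frac{1}{5} \cdot 9 = \frac{9}{5} \approx 1.8$)
$F{\left(x \right)} = x^{2}$ ($F{\left(x \right)} = x x = x^{2}$)
$f{\left(I,w \right)} = -2053 + \frac{9 I w}{5}$ ($f{\left(I,w \right)} = -2 + \left(\frac{9 I}{5} w - 2051\right) = -2 + \left(\frac{9 I w}{5} - 2051\right) = -2 + \left(-2051 + \frac{9 I w}{5}\right) = -2053 + \frac{9 I w}{5}$)
$1229752 - f{\left(F{\left(-23 \right)},831 \right)} = 1229752 - \left(-2053 + \frac{9}{5} \left(-23\right)^{2} \cdot 831\right) = 1229752 - \left(-2053 + \frac{9}{5} \cdot 529 \cdot 831\right) = 1229752 - \left(-2053 + \frac{3956391}{5}\right) = 1229752 - \frac{3946126}{5} = \frac{2202634}{5}$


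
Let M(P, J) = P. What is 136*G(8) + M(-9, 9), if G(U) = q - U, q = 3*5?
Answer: 943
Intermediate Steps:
q = 15
G(U) = 15 - U
136*G(8) + M(-9, 9) = 136*(15 - 1*8) - 9 = 136*(15 - 8) - 9 = 136*7 - 9 = 952 - 9 = 943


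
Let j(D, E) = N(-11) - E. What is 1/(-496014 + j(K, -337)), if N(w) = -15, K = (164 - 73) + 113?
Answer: -1/495692 ≈ -2.0174e-6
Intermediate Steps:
K = 204 (K = 91 + 113 = 204)
j(D, E) = -15 - E
1/(-496014 + j(K, -337)) = 1/(-496014 + (-15 - 1*(-337))) = 1/(-496014 + (-15 + 337)) = 1/(-496014 + 322) = 1/(-495692) = -1/495692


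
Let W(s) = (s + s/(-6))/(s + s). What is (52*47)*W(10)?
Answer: 3055/3 ≈ 1018.3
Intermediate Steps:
W(s) = 5/12 (W(s) = (s + s*(-⅙))/((2*s)) = (s - s/6)*(1/(2*s)) = (5*s/6)*(1/(2*s)) = 5/12)
(52*47)*W(10) = (52*47)*(5/12) = 2444*(5/12) = 3055/3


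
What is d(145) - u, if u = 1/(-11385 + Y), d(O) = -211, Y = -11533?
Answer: -4835697/22918 ≈ -211.00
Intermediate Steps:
u = -1/22918 (u = 1/(-11385 - 11533) = 1/(-22918) = -1/22918 ≈ -4.3634e-5)
d(145) - u = -211 - 1*(-1/22918) = -211 + 1/22918 = -4835697/22918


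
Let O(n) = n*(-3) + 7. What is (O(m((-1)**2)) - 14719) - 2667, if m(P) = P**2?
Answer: -17382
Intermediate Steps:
O(n) = 7 - 3*n (O(n) = -3*n + 7 = 7 - 3*n)
(O(m((-1)**2)) - 14719) - 2667 = ((7 - 3*((-1)**2)**2) - 14719) - 2667 = ((7 - 3*1**2) - 14719) - 2667 = ((7 - 3*1) - 14719) - 2667 = ((7 - 3) - 14719) - 2667 = (4 - 14719) - 2667 = -14715 - 2667 = -17382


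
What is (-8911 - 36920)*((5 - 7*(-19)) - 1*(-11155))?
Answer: -517569483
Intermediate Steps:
(-8911 - 36920)*((5 - 7*(-19)) - 1*(-11155)) = -45831*((5 + 133) + 11155) = -45831*(138 + 11155) = -45831*11293 = -517569483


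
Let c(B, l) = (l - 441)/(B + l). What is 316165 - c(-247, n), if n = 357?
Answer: 17389117/55 ≈ 3.1617e+5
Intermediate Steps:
c(B, l) = (-441 + l)/(B + l)
316165 - c(-247, n) = 316165 - (-441 + 357)/(-247 + 357) = 316165 - (-84)/110 = 316165 - 1*(-42/55) = 316165 + 42/55 = 17389117/55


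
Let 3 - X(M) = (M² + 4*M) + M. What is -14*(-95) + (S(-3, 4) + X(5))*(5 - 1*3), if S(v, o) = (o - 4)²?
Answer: 1236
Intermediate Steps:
S(v, o) = (-4 + o)²
X(M) = 3 - M² - 5*M (X(M) = 3 - ((M² + 4*M) + M) = 3 - (M² + 5*M) = 3 + (-M² - 5*M) = 3 - M² - 5*M)
-14*(-95) + (S(-3, 4) + X(5))*(5 - 1*3) = -14*(-95) + ((-4 + 4)² + (3 - 1*5² - 5*5))*(5 - 1*3) = 1330 + (0² + (3 - 1*25 - 25))*(5 - 3) = 1330 + (0 + (3 - 25 - 25))*2 = 1330 + (0 - 47)*2 = 1330 - 47*2 = 1330 - 94 = 1236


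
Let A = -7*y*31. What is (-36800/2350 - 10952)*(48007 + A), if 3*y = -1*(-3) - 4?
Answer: -74351804240/141 ≈ -5.2732e+8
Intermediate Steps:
y = -⅓ (y = (-1*(-3) - 4)/3 = (3 - 4)/3 = (⅓)*(-1) = -⅓ ≈ -0.33333)
A = 217/3 (A = -7*(-⅓)*31 = (7/3)*31 = 217/3 ≈ 72.333)
(-36800/2350 - 10952)*(48007 + A) = (-36800/2350 - 10952)*(48007 + 217/3) = (-36800*1/2350 - 10952)*(144238/3) = (-736/47 - 10952)*(144238/3) = -515480/47*144238/3 = -74351804240/141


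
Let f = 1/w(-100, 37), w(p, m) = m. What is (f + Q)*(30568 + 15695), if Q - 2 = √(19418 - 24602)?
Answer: 3469725/37 + 3330936*I ≈ 93776.0 + 3.3309e+6*I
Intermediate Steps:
f = 1/37 ≈ 0.027027
Q = 2 + 72*I (Q = 2 + √(19418 - 24602) = 2 + √(-5184) = 2 + 72*I ≈ 2.0 + 72.0*I)
(f + Q)*(30568 + 15695) = (1/37 + (2 + 72*I))*(30568 + 15695) = (75/37 + 72*I)*46263 = 3469725/37 + 3330936*I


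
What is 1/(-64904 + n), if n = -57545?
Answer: -1/122449 ≈ -8.1667e-6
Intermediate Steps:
1/(-64904 + n) = 1/(-64904 - 57545) = 1/(-122449) = -1/122449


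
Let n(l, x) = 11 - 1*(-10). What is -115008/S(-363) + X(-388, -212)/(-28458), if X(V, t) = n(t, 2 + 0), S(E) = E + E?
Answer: 181826801/1147806 ≈ 158.41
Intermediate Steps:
S(E) = 2*E
n(l, x) = 21 (n(l, x) = 11 + 10 = 21)
X(V, t) = 21
-115008/S(-363) + X(-388, -212)/(-28458) = -115008/(2*(-363)) + 21/(-28458) = -115008/(-726) + 21*(-1/28458) = -115008*(-1/726) - 7/9486 = 19168/121 - 7/9486 = 181826801/1147806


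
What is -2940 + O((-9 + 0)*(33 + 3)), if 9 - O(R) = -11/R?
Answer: -949655/324 ≈ -2931.0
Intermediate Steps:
O(R) = 9 + 11/R (O(R) = 9 - (-11)/R = 9 + 11/R)
-2940 + O((-9 + 0)*(33 + 3)) = -2940 + (9 + 11/(((-9 + 0)*(33 + 3)))) = -2940 + (9 + 11/((-9*36))) = -2940 + (9 + 11/(-324)) = -2940 + (9 + 11*(-1/324)) = -2940 + (9 - 11/324) = -2940 + 2905/324 = -949655/324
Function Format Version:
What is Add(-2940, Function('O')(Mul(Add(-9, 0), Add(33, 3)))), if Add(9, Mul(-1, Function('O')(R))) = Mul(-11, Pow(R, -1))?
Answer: Rational(-949655, 324) ≈ -2931.0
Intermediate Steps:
Function('O')(R) = Add(9, Mul(11, Pow(R, -1))) (Function('O')(R) = Add(9, Mul(-1, Mul(-11, Pow(R, -1)))) = Add(9, Mul(11, Pow(R, -1))))
Add(-2940, Function('O')(Mul(Add(-9, 0), Add(33, 3)))) = Add(-2940, Add(9, Mul(11, Pow(Mul(Add(-9, 0), Add(33, 3)), -1)))) = Add(-2940, Add(9, Mul(11, Pow(Mul(-9, 36), -1)))) = Add(-2940, Add(9, Mul(11, Pow(-324, -1)))) = Add(-2940, Add(9, Mul(11, Rational(-1, 324)))) = Add(-2940, Add(9, Rational(-11, 324))) = Add(-2940, Rational(2905, 324)) = Rational(-949655, 324)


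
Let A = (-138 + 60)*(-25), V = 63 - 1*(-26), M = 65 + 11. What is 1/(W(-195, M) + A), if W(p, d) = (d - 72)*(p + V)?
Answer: 1/1526 ≈ 0.00065531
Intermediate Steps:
M = 76
V = 89 (V = 63 + 26 = 89)
A = 1950 (A = -78*(-25) = 1950)
W(p, d) = (-72 + d)*(89 + p) (W(p, d) = (d - 72)*(p + 89) = (-72 + d)*(89 + p))
1/(W(-195, M) + A) = 1/((-6408 - 72*(-195) + 89*76 + 76*(-195)) + 1950) = 1/((-6408 + 14040 + 6764 - 14820) + 1950) = 1/(-424 + 1950) = 1/1526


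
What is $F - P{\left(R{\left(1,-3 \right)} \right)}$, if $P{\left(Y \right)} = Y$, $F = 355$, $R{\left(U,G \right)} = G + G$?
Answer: $361$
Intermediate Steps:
$R{\left(U,G \right)} = 2 G$
$F - P{\left(R{\left(1,-3 \right)} \right)} = 355 - 2 \left(-3\right) = 355 - -6 = 355 + 6 = 361$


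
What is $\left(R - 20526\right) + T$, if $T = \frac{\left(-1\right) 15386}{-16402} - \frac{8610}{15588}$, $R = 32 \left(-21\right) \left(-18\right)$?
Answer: $- \frac{179603031161}{21306198} \approx -8429.6$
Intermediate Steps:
$R = 12096$ ($R = \left(-672\right) \left(-18\right) = 12096$)
$T = \frac{8217979}{21306198}$ ($T = \left(-15386\right) \left(- \frac{1}{16402}\right) - \frac{1435}{2598} = \frac{7693}{8201} - \frac{1435}{2598} = \frac{8217979}{21306198} \approx 0.38571$)
$\left(R - 20526\right) + T = \left(12096 - 20526\right) + \frac{8217979}{21306198} = -8430 + \frac{8217979}{21306198} = - \frac{179603031161}{21306198}$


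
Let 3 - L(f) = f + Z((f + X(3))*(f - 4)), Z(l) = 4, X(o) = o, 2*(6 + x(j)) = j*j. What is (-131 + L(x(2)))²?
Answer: 16384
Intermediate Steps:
x(j) = -6 + j²/2 (x(j) = -6 + (j*j)/2 = -6 + j²/2)
L(f) = -1 - f (L(f) = 3 - (f + 4) = 3 - (4 + f) = 3 + (-4 - f) = -1 - f)
(-131 + L(x(2)))² = (-131 + (-1 - (-6 + (½)*2²)))² = (-131 + (-1 - (-6 + (½)*4)))² = (-131 + (-1 - (-6 + 2)))² = (-131 + (-1 - 1*(-4)))² = (-131 + (-1 + 4))² = (-131 + 3)² = (-128)² = 16384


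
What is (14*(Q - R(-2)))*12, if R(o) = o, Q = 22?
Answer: 4032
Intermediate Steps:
(14*(Q - R(-2)))*12 = (14*(22 - 1*(-2)))*12 = (14*(22 + 2))*12 = (14*24)*12 = 336*12 = 4032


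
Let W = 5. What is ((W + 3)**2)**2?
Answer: 4096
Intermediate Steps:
((W + 3)**2)**2 = ((5 + 3)**2)**2 = (8**2)**2 = 64**2 = 4096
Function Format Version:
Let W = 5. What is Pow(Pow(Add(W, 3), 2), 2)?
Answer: 4096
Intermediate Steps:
Pow(Pow(Add(W, 3), 2), 2) = Pow(Pow(Add(5, 3), 2), 2) = Pow(Pow(8, 2), 2) = Pow(64, 2) = 4096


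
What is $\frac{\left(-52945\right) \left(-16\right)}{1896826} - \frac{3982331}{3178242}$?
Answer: $- \frac{2430718309183}{3014286029946} \approx -0.8064$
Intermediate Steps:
$\frac{\left(-52945\right) \left(-16\right)}{1896826} - \frac{3982331}{3178242} = 847120 \cdot \frac{1}{1896826} - \frac{3982331}{3178242} = \frac{423560}{948413} - \frac{3982331}{3178242} = - \frac{2430718309183}{3014286029946}$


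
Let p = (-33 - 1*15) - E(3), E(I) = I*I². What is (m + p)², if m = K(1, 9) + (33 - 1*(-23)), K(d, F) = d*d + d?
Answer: 289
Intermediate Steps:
K(d, F) = d + d² (K(d, F) = d² + d = d + d²)
E(I) = I³
m = 58 (m = 1*(1 + 1) + (33 - 1*(-23)) = 1*2 + (33 + 23) = 2 + 56 = 58)
p = -75 (p = (-33 - 1*15) - 1*3³ = (-33 - 15) - 1*27 = -48 - 27 = -75)
(m + p)² = (58 - 75)² = (-17)² = 289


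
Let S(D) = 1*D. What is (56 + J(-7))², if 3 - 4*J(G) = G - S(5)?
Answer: 57121/16 ≈ 3570.1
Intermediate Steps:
S(D) = D
J(G) = 2 - G/4 (J(G) = ¾ - (G - 1*5)/4 = ¾ - (G - 5)/4 = ¾ - (-5 + G)/4 = ¾ + (5/4 - G/4) = 2 - G/4)
(56 + J(-7))² = (56 + (2 - ¼*(-7)))² = (56 + (2 + 7/4))² = (56 + 15/4)² = (239/4)² = 57121/16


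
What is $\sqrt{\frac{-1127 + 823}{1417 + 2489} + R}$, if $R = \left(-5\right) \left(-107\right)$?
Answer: $\frac{\sqrt{226700551}}{651} \approx 23.128$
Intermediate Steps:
$R = 535$
$\sqrt{\frac{-1127 + 823}{1417 + 2489} + R} = \sqrt{\frac{-1127 + 823}{1417 + 2489} + 535} = \sqrt{- \frac{304}{3906} + 535} = \sqrt{\left(-304\right) \frac{1}{3906} + 535} = \sqrt{- \frac{152}{1953} + 535} = \sqrt{\frac{1044703}{1953}} = \frac{\sqrt{226700551}}{651}$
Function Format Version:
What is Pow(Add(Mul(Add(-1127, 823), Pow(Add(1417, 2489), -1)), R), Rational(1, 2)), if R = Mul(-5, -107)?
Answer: Mul(Rational(1, 651), Pow(226700551, Rational(1, 2))) ≈ 23.128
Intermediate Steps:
R = 535
Pow(Add(Mul(Add(-1127, 823), Pow(Add(1417, 2489), -1)), R), Rational(1, 2)) = Pow(Add(Mul(Add(-1127, 823), Pow(Add(1417, 2489), -1)), 535), Rational(1, 2)) = Pow(Add(Mul(-304, Pow(3906, -1)), 535), Rational(1, 2)) = Pow(Add(Mul(-304, Rational(1, 3906)), 535), Rational(1, 2)) = Pow(Add(Rational(-152, 1953), 535), Rational(1, 2)) = Pow(Rational(1044703, 1953), Rational(1, 2)) = Mul(Rational(1, 651), Pow(226700551, Rational(1, 2)))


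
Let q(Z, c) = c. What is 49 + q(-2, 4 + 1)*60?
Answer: 349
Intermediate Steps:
49 + q(-2, 4 + 1)*60 = 49 + (4 + 1)*60 = 49 + 5*60 = 49 + 300 = 349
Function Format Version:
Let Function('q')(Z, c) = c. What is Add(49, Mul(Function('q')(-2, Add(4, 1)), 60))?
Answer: 349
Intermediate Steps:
Add(49, Mul(Function('q')(-2, Add(4, 1)), 60)) = Add(49, Mul(Add(4, 1), 60)) = Add(49, Mul(5, 60)) = Add(49, 300) = 349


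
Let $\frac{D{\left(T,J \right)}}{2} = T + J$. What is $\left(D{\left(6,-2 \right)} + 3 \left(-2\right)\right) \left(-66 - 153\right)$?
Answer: $-438$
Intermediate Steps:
$D{\left(T,J \right)} = 2 J + 2 T$ ($D{\left(T,J \right)} = 2 \left(T + J\right) = 2 \left(J + T\right) = 2 J + 2 T$)
$\left(D{\left(6,-2 \right)} + 3 \left(-2\right)\right) \left(-66 - 153\right) = \left(\left(2 \left(-2\right) + 2 \cdot 6\right) + 3 \left(-2\right)\right) \left(-66 - 153\right) = \left(\left(-4 + 12\right) - 6\right) \left(-219\right) = \left(8 - 6\right) \left(-219\right) = 2 \left(-219\right) = -438$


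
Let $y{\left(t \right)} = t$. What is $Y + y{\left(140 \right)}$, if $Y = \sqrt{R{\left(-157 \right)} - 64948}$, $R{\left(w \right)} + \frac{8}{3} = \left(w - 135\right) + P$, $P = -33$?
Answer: $140 + \frac{i \sqrt{587481}}{3} \approx 140.0 + 255.49 i$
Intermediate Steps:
$R{\left(w \right)} = - \frac{512}{3} + w$ ($R{\left(w \right)} = - \frac{8}{3} + \left(\left(w - 135\right) - 33\right) = - \frac{8}{3} + \left(\left(-135 + w\right) - 33\right) = - \frac{8}{3} + \left(-168 + w\right) = - \frac{512}{3} + w$)
$Y = \frac{i \sqrt{587481}}{3}$ ($Y = \sqrt{\left(- \frac{512}{3} - 157\right) - 64948} = \sqrt{- \frac{983}{3} - 64948} = \sqrt{- \frac{195827}{3}} = \frac{i \sqrt{587481}}{3} \approx 255.49 i$)
$Y + y{\left(140 \right)} = \frac{i \sqrt{587481}}{3} + 140 = 140 + \frac{i \sqrt{587481}}{3}$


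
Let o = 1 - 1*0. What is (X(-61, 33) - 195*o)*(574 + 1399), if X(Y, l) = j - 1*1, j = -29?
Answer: -443925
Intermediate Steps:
o = 1 (o = 1 + 0 = 1)
X(Y, l) = -30 (X(Y, l) = -29 - 1*1 = -29 - 1 = -30)
(X(-61, 33) - 195*o)*(574 + 1399) = (-30 - 195*1)*(574 + 1399) = (-30 - 195)*1973 = -225*1973 = -443925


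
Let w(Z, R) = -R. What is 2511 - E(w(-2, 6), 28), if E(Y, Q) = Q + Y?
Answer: 2489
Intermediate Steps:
2511 - E(w(-2, 6), 28) = 2511 - (28 - 1*6) = 2511 - (28 - 6) = 2511 - 1*22 = 2511 - 22 = 2489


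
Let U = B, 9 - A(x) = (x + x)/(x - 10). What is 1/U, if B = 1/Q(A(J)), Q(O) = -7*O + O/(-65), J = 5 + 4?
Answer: -12312/65 ≈ -189.42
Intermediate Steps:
J = 9
A(x) = 9 - 2*x/(-10 + x) (A(x) = 9 - (x + x)/(x - 10) = 9 - 2*x/(-10 + x))
Q(O) = -456*O/65 (Q(O) = -7*O + O*(-1/65) = -7*O - O/65 = -456*O/65)
B = -65/12312 (B = 1/(-456*(-90 + 7*9)/(65*(-10 + 9))) = 1/(-456*(-90 + 63)/(65*(-1))) = 1/(-(-456)*(-27)/65) = 1/(-456/65*27) = 1/(-12312/65) = -65/12312 ≈ -0.0052794)
U = -65/12312 ≈ -0.0052794
1/U = 1/(-65/12312) = -12312/65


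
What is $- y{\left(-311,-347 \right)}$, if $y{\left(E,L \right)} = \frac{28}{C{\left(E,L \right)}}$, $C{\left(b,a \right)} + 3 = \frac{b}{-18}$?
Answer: $- \frac{504}{257} \approx -1.9611$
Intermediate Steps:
$C{\left(b,a \right)} = -3 - \frac{b}{18}$ ($C{\left(b,a \right)} = -3 + \frac{b}{-18} = -3 + b \left(- \frac{1}{18}\right) = -3 - \frac{b}{18}$)
$y{\left(E,L \right)} = \frac{28}{-3 - \frac{E}{18}}$
$- y{\left(-311,-347 \right)} = - \frac{-504}{54 - 311} = - \frac{-504}{-257} = - \frac{\left(-504\right) \left(-1\right)}{257} = \left(-1\right) \frac{504}{257} = - \frac{504}{257}$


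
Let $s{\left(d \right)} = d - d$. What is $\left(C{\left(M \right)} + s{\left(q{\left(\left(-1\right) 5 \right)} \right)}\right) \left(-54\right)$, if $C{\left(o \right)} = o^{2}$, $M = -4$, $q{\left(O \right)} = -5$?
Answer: $-864$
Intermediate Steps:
$s{\left(d \right)} = 0$
$\left(C{\left(M \right)} + s{\left(q{\left(\left(-1\right) 5 \right)} \right)}\right) \left(-54\right) = \left(\left(-4\right)^{2} + 0\right) \left(-54\right) = \left(16 + 0\right) \left(-54\right) = 16 \left(-54\right) = -864$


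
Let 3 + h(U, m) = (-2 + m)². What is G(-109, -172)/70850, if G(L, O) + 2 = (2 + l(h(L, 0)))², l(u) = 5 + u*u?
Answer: 31/35425 ≈ 0.00087509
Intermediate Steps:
h(U, m) = -3 + (-2 + m)²
l(u) = 5 + u²
G(L, O) = 62 (G(L, O) = -2 + (2 + (5 + (-3 + (-2 + 0)²)²))² = -2 + (2 + (5 + (-3 + (-2)²)²))² = -2 + (2 + (5 + (-3 + 4)²))² = -2 + (2 + (5 + 1²))² = -2 + (2 + (5 + 1))² = -2 + (2 + 6)² = -2 + 8² = -2 + 64 = 62)
G(-109, -172)/70850 = 62/70850 = 62*(1/70850) = 31/35425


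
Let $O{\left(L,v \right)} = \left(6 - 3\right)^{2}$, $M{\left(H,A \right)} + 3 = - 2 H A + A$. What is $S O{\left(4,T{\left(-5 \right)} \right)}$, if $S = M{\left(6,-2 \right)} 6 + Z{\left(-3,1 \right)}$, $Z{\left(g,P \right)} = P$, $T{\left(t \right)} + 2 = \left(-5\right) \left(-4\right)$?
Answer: $1035$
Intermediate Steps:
$T{\left(t \right)} = 18$ ($T{\left(t \right)} = -2 - -20 = -2 + 20 = 18$)
$M{\left(H,A \right)} = -3 + A - 2 A H$ ($M{\left(H,A \right)} = -3 + \left(- 2 H A + A\right) = -3 - \left(- A + 2 A H\right) = -3 + A - 2 A H$)
$O{\left(L,v \right)} = 9$ ($O{\left(L,v \right)} = 3^{2} = 9$)
$S = 115$ ($S = \left(-3 - 2 - \left(-4\right) 6\right) 6 + 1 = \left(-3 - 2 + 24\right) 6 + 1 = 19 \cdot 6 + 1 = 114 + 1 = 115$)
$S O{\left(4,T{\left(-5 \right)} \right)} = 115 \cdot 9 = 1035$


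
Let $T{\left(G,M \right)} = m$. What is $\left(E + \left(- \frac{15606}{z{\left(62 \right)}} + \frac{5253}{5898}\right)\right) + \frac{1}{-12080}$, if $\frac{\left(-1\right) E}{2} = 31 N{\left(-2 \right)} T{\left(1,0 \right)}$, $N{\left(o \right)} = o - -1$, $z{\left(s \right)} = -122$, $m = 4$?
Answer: $\frac{272942448317}{724353040} \approx 376.81$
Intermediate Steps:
$T{\left(G,M \right)} = 4$
$N{\left(o \right)} = 1 + o$ ($N{\left(o \right)} = o + 1 = 1 + o$)
$E = 248$ ($E = - 2 \cdot 31 \left(1 - 2\right) 4 = - 2 \cdot 31 \left(-1\right) 4 = - 2 \left(\left(-31\right) 4\right) = \left(-2\right) \left(-124\right) = 248$)
$\left(E + \left(- \frac{15606}{z{\left(62 \right)}} + \frac{5253}{5898}\right)\right) + \frac{1}{-12080} = \left(248 + \left(- \frac{15606}{-122} + \frac{5253}{5898}\right)\right) + \frac{1}{-12080} = \left(248 + \left(\left(-15606\right) \left(- \frac{1}{122}\right) + 5253 \cdot \frac{1}{5898}\right)\right) - \frac{1}{12080} = \left(248 + \left(\frac{7803}{61} + \frac{1751}{1966}\right)\right) - \frac{1}{12080} = \left(248 + \frac{15447509}{119926}\right) - \frac{1}{12080} = \frac{45189157}{119926} - \frac{1}{12080} = \frac{272942448317}{724353040}$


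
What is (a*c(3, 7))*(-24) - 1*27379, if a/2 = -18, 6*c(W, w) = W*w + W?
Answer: -23923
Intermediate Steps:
c(W, w) = W/6 + W*w/6 (c(W, w) = (W*w + W)/6 = (W + W*w)/6 = W/6 + W*w/6)
a = -36 (a = 2*(-18) = -36)
(a*c(3, 7))*(-24) - 1*27379 = -6*3*(1 + 7)*(-24) - 1*27379 = -6*3*8*(-24) - 27379 = -36*4*(-24) - 27379 = -144*(-24) - 27379 = 3456 - 27379 = -23923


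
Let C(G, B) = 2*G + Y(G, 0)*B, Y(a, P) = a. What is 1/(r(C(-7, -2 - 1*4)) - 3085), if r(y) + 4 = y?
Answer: -1/3061 ≈ -0.00032669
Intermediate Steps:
C(G, B) = 2*G + B*G (C(G, B) = 2*G + G*B = 2*G + B*G)
r(y) = -4 + y
1/(r(C(-7, -2 - 1*4)) - 3085) = 1/((-4 - 7*(2 + (-2 - 1*4))) - 3085) = 1/((-4 - 7*(2 + (-2 - 4))) - 3085) = 1/((-4 - 7*(2 - 6)) - 3085) = 1/((-4 - 7*(-4)) - 3085) = 1/((-4 + 28) - 3085) = 1/(24 - 3085) = 1/(-3061) = -1/3061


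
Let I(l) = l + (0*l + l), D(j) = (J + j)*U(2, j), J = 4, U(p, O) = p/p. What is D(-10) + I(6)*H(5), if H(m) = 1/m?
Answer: -18/5 ≈ -3.6000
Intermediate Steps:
U(p, O) = 1
D(j) = 4 + j (D(j) = (4 + j)*1 = 4 + j)
I(l) = 2*l (I(l) = l + (0 + l) = l + l = 2*l)
D(-10) + I(6)*H(5) = (4 - 10) + (2*6)/5 = -6 + 12*(⅕) = -6 + 12/5 = -18/5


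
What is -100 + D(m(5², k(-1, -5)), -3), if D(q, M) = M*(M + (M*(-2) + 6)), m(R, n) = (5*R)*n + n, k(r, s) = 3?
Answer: -127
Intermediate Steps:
m(R, n) = n + 5*R*n (m(R, n) = 5*R*n + n = n + 5*R*n)
D(q, M) = M*(6 - M) (D(q, M) = M*(M + (-2*M + 6)) = M*(M + (6 - 2*M)) = M*(6 - M))
-100 + D(m(5², k(-1, -5)), -3) = -100 - 3*(6 - 1*(-3)) = -100 - 3*(6 + 3) = -100 - 3*9 = -100 - 27 = -127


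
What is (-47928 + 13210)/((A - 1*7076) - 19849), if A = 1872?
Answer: 34718/25053 ≈ 1.3858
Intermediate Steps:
(-47928 + 13210)/((A - 1*7076) - 19849) = (-47928 + 13210)/((1872 - 1*7076) - 19849) = -34718/((1872 - 7076) - 19849) = -34718/(-5204 - 19849) = -34718/(-25053) = -34718*(-1/25053) = 34718/25053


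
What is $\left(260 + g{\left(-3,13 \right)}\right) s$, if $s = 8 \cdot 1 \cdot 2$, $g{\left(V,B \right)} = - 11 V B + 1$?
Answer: $11040$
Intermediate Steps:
$g{\left(V,B \right)} = 1 - 11 B V$ ($g{\left(V,B \right)} = - 11 B V + 1 = 1 - 11 B V$)
$s = 16$ ($s = 8 \cdot 2 = 16$)
$\left(260 + g{\left(-3,13 \right)}\right) s = \left(260 - \left(-1 + 143 \left(-3\right)\right)\right) 16 = \left(260 + \left(1 + 429\right)\right) 16 = \left(260 + 430\right) 16 = 690 \cdot 16 = 11040$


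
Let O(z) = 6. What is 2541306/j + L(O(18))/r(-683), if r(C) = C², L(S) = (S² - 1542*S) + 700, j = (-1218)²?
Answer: 195476267375/115341271206 ≈ 1.6948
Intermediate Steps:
j = 1483524
L(S) = 700 + S² - 1542*S
2541306/j + L(O(18))/r(-683) = 2541306/1483524 + (700 + 6² - 1542*6)/((-683)²) = 2541306*(1/1483524) + (700 + 36 - 9252)/466489 = 423551/247254 - 8516*1/466489 = 423551/247254 - 8516/466489 = 195476267375/115341271206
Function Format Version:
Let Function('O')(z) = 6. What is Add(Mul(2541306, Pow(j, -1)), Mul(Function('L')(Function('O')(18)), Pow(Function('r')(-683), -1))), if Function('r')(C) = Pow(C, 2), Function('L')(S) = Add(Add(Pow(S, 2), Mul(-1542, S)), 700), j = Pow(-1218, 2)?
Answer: Rational(195476267375, 115341271206) ≈ 1.6948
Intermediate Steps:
j = 1483524
Function('L')(S) = Add(700, Pow(S, 2), Mul(-1542, S))
Add(Mul(2541306, Pow(j, -1)), Mul(Function('L')(Function('O')(18)), Pow(Function('r')(-683), -1))) = Add(Mul(2541306, Pow(1483524, -1)), Mul(Add(700, Pow(6, 2), Mul(-1542, 6)), Pow(Pow(-683, 2), -1))) = Add(Mul(2541306, Rational(1, 1483524)), Mul(Add(700, 36, -9252), Pow(466489, -1))) = Add(Rational(423551, 247254), Mul(-8516, Rational(1, 466489))) = Add(Rational(423551, 247254), Rational(-8516, 466489)) = Rational(195476267375, 115341271206)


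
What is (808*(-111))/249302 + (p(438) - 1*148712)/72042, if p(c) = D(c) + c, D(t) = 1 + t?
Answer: -21658432033/8980107342 ≈ -2.4118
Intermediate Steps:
p(c) = 1 + 2*c (p(c) = (1 + c) + c = 1 + 2*c)
(808*(-111))/249302 + (p(438) - 1*148712)/72042 = (808*(-111))/249302 + ((1 + 2*438) - 1*148712)/72042 = -89688*1/249302 + ((1 + 876) - 148712)*(1/72042) = -44844/124651 + (877 - 148712)*(1/72042) = -44844/124651 - 147835*1/72042 = -44844/124651 - 147835/72042 = -21658432033/8980107342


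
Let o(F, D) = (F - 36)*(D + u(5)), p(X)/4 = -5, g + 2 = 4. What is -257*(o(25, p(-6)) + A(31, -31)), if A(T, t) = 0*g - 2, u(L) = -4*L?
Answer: -112566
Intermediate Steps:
g = 2 (g = -2 + 4 = 2)
p(X) = -20 (p(X) = 4*(-5) = -20)
o(F, D) = (-36 + F)*(-20 + D) (o(F, D) = (F - 36)*(D - 4*5) = (-36 + F)*(D - 20) = (-36 + F)*(-20 + D))
A(T, t) = -2 (A(T, t) = 0*2 - 2 = 0 - 2 = -2)
-257*(o(25, p(-6)) + A(31, -31)) = -257*((720 - 36*(-20) - 20*25 - 20*25) - 2) = -257*((720 + 720 - 500 - 500) - 2) = -257*(440 - 2) = -257*438 = -112566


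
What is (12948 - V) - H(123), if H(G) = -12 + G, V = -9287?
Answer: 22124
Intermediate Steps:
(12948 - V) - H(123) = (12948 - 1*(-9287)) - (-12 + 123) = (12948 + 9287) - 1*111 = 22235 - 111 = 22124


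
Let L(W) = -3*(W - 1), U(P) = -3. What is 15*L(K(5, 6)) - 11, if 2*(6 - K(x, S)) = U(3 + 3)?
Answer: -607/2 ≈ -303.50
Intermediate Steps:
K(x, S) = 15/2 (K(x, S) = 6 - ½*(-3) = 6 + 3/2 = 15/2)
L(W) = 3 - 3*W (L(W) = -3*(-1 + W) = 3 - 3*W)
15*L(K(5, 6)) - 11 = 15*(3 - 3*15/2) - 11 = 15*(3 - 45/2) - 11 = 15*(-39/2) - 11 = -585/2 - 11 = -607/2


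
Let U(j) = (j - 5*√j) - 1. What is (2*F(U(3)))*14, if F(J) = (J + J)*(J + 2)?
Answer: 4648 - 1680*√3 ≈ 1738.2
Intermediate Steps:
U(j) = -1 + j - 5*√j
F(J) = 2*J*(2 + J) (F(J) = (2*J)*(2 + J) = 2*J*(2 + J))
(2*F(U(3)))*14 = (2*(2*(-1 + 3 - 5*√3)*(2 + (-1 + 3 - 5*√3))))*14 = (2*(2*(2 - 5*√3)*(2 + (2 - 5*√3))))*14 = (2*(2*(2 - 5*√3)*(4 - 5*√3)))*14 = (4*(2 - 5*√3)*(4 - 5*√3))*14 = 56*(2 - 5*√3)*(4 - 5*√3)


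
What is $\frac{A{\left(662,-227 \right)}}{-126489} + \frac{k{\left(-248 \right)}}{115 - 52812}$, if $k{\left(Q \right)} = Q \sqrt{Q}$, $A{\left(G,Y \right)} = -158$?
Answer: $\frac{158}{126489} + \frac{496 i \sqrt{62}}{52697} \approx 0.0012491 + 0.074113 i$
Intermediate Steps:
$k{\left(Q \right)} = Q^{\frac{3}{2}}$
$\frac{A{\left(662,-227 \right)}}{-126489} + \frac{k{\left(-248 \right)}}{115 - 52812} = - \frac{158}{-126489} + \frac{\left(-248\right)^{\frac{3}{2}}}{115 - 52812} = \left(-158\right) \left(- \frac{1}{126489}\right) + \frac{\left(-496\right) i \sqrt{62}}{115 - 52812} = \frac{158}{126489} + \frac{\left(-496\right) i \sqrt{62}}{-52697} = \frac{158}{126489} + - 496 i \sqrt{62} \left(- \frac{1}{52697}\right) = \frac{158}{126489} + \frac{496 i \sqrt{62}}{52697}$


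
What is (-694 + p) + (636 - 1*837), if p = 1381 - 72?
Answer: 414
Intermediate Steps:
p = 1309
(-694 + p) + (636 - 1*837) = (-694 + 1309) + (636 - 1*837) = 615 + (636 - 837) = 615 - 201 = 414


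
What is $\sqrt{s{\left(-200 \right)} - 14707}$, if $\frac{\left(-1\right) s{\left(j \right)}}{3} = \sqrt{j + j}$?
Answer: $\sqrt{-14707 - 60 i} \approx 0.2474 - 121.27 i$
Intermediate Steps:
$s{\left(j \right)} = - 3 \sqrt{2} \sqrt{j}$ ($s{\left(j \right)} = - 3 \sqrt{j + j} = - 3 \sqrt{2 j} = - 3 \sqrt{2} \sqrt{j}$)
$\sqrt{s{\left(-200 \right)} - 14707} = \sqrt{- 3 \sqrt{2} \sqrt{-200} - 14707} = \sqrt{- 3 \sqrt{2} \cdot 10 i \sqrt{2} - 14707} = \sqrt{- 60 i - 14707} = \sqrt{-14707 - 60 i}$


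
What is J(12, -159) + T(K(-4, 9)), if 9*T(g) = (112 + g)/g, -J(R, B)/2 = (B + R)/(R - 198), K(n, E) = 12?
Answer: -362/837 ≈ -0.43250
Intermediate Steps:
J(R, B) = -2*(B + R)/(-198 + R) (J(R, B) = -2*(B + R)/(R - 198) = -2*(B + R)/(-198 + R))
T(g) = (112 + g)/(9*g) (T(g) = ((112 + g)/g)/9 = (112 + g)/(9*g))
J(12, -159) + T(K(-4, 9)) = 2*(-1*(-159) - 1*12)/(-198 + 12) + (⅑)*(112 + 12)/12 = 2*(159 - 12)/(-186) + (⅑)*(1/12)*124 = 2*(-1/186)*147 + 31/27 = -49/31 + 31/27 = -362/837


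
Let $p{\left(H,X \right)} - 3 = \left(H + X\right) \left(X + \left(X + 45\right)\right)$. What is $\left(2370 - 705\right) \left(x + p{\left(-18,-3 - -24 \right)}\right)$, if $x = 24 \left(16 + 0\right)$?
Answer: $1078920$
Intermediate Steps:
$x = 384$ ($x = 24 \cdot 16 = 384$)
$p{\left(H,X \right)} = 3 + \left(45 + 2 X\right) \left(H + X\right)$ ($p{\left(H,X \right)} = 3 + \left(H + X\right) \left(X + \left(X + 45\right)\right) = 3 + \left(H + X\right) \left(X + \left(45 + X\right)\right) = 3 + \left(H + X\right) \left(45 + 2 X\right) = 3 + \left(45 + 2 X\right) \left(H + X\right)$)
$\left(2370 - 705\right) \left(x + p{\left(-18,-3 - -24 \right)}\right) = \left(2370 - 705\right) \left(384 + \left(3 + 2 \left(-3 - -24\right)^{2} + 45 \left(-18\right) + 45 \left(-3 - -24\right) + 2 \left(-18\right) \left(-3 - -24\right)\right)\right) = 1665 \left(384 + \left(3 + 2 \left(-3 + 24\right)^{2} - 810 + 45 \left(-3 + 24\right) + 2 \left(-18\right) \left(-3 + 24\right)\right)\right) = 1665 \left(384 + \left(3 + 2 \cdot 21^{2} - 810 + 45 \cdot 21 + 2 \left(-18\right) 21\right)\right) = 1665 \left(384 + \left(3 + 2 \cdot 441 - 810 + 945 - 756\right)\right) = 1665 \left(384 + \left(3 + 882 - 810 + 945 - 756\right)\right) = 1665 \left(384 + 264\right) = 1665 \cdot 648 = 1078920$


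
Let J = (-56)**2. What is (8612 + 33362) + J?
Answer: 45110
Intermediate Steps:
J = 3136
(8612 + 33362) + J = (8612 + 33362) + 3136 = 41974 + 3136 = 45110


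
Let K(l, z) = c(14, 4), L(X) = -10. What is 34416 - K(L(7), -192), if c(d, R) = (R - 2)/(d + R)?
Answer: 309743/9 ≈ 34416.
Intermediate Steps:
c(d, R) = (-2 + R)/(R + d)
K(l, z) = ⅑ (K(l, z) = (-2 + 4)/(4 + 14) = 2/18 = (1/18)*2 = ⅑)
34416 - K(L(7), -192) = 34416 - 1*⅑ = 34416 - ⅑ = 309743/9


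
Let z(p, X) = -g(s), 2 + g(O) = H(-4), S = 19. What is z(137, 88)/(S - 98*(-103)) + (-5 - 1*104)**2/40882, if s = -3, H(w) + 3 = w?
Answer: 40173497/137813222 ≈ 0.29151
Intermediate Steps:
H(w) = -3 + w
g(O) = -9 (g(O) = -2 + (-3 - 4) = -2 - 7 = -9)
z(p, X) = 9 (z(p, X) = -1*(-9) = 9)
z(137, 88)/(S - 98*(-103)) + (-5 - 1*104)**2/40882 = 9/(19 - 98*(-103)) + (-5 - 1*104)**2/40882 = 9/(19 + 10094) + (-5 - 104)**2*(1/40882) = 9/10113 + (-109)**2*(1/40882) = 9*(1/10113) + 11881*(1/40882) = 3/3371 + 11881/40882 = 40173497/137813222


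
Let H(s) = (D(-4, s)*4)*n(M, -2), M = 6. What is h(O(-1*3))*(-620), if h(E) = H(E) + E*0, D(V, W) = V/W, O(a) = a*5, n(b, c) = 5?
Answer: -9920/3 ≈ -3306.7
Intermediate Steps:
O(a) = 5*a
H(s) = -80/s (H(s) = (-4/s*4)*5 = -16/s*5 = -80/s)
h(E) = -80/E (h(E) = -80/E + E*0 = -80/E + 0 = -80/E)
h(O(-1*3))*(-620) = -80/(5*(-1*3))*(-620) = -80/(5*(-3))*(-620) = -80/(-15)*(-620) = -80*(-1/15)*(-620) = (16/3)*(-620) = -9920/3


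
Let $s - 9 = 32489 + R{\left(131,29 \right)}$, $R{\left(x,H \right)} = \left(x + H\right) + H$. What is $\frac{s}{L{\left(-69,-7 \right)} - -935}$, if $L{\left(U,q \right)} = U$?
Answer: $\frac{32687}{866} \approx 37.745$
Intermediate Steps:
$R{\left(x,H \right)} = x + 2 H$ ($R{\left(x,H \right)} = \left(H + x\right) + H = x + 2 H$)
$s = 32687$ ($s = 9 + \left(32489 + \left(131 + 2 \cdot 29\right)\right) = 9 + \left(32489 + \left(131 + 58\right)\right) = 9 + \left(32489 + 189\right) = 9 + 32678 = 32687$)
$\frac{s}{L{\left(-69,-7 \right)} - -935} = \frac{32687}{-69 - -935} = \frac{32687}{-69 + 935} = \frac{32687}{866}$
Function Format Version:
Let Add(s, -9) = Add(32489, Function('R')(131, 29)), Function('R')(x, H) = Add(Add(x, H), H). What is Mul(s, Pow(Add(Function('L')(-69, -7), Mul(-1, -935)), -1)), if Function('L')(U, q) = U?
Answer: Rational(32687, 866) ≈ 37.745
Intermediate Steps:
Function('R')(x, H) = Add(x, Mul(2, H)) (Function('R')(x, H) = Add(Add(H, x), H) = Add(x, Mul(2, H)))
s = 32687 (s = Add(9, Add(32489, Add(131, Mul(2, 29)))) = Add(9, Add(32489, Add(131, 58))) = Add(9, Add(32489, 189)) = Add(9, 32678) = 32687)
Mul(s, Pow(Add(Function('L')(-69, -7), Mul(-1, -935)), -1)) = Mul(32687, Pow(Add(-69, Mul(-1, -935)), -1)) = Mul(32687, Pow(Add(-69, 935), -1)) = Mul(32687, Pow(866, -1)) = Mul(32687, Rational(1, 866)) = Rational(32687, 866)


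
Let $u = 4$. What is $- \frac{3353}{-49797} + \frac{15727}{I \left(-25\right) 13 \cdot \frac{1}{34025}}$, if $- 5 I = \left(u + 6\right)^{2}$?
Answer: $\frac{1065878119039}{12947220} \approx 82325.0$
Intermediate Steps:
$I = -20$ ($I = - \frac{\left(4 + 6\right)^{2}}{5} = - \frac{10^{2}}{5} = \left(- \frac{1}{5}\right) 100 = -20$)
$- \frac{3353}{-49797} + \frac{15727}{I \left(-25\right) 13 \cdot \frac{1}{34025}} = - \frac{3353}{-49797} + \frac{15727}{\left(-20\right) \left(-25\right) 13 \cdot \frac{1}{34025}} = \left(-3353\right) \left(- \frac{1}{49797}\right) + \frac{15727}{500 \cdot 13 \cdot \frac{1}{34025}} = \frac{3353}{49797} + \frac{15727}{6500 \cdot \frac{1}{34025}} = \frac{3353}{49797} + \frac{15727}{\frac{260}{1361}} = \frac{3353}{49797} + 15727 \cdot \frac{1361}{260} = \frac{3353}{49797} + \frac{21404447}{260} = \frac{1065878119039}{12947220}$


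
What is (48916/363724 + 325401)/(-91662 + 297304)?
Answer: 14794525280/9349616351 ≈ 1.5824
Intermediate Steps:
(48916/363724 + 325401)/(-91662 + 297304) = (48916*(1/363724) + 325401)/205642 = (12229/90931 + 325401)*(1/205642) = (29589050560/90931)*(1/205642) = 14794525280/9349616351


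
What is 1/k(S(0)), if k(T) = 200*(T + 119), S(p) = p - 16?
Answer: 1/20600 ≈ 4.8544e-5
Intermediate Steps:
S(p) = -16 + p
k(T) = 23800 + 200*T (k(T) = 200*(119 + T) = 23800 + 200*T)
1/k(S(0)) = 1/(23800 + 200*(-16 + 0)) = 1/(23800 + 200*(-16)) = 1/(23800 - 3200) = 1/20600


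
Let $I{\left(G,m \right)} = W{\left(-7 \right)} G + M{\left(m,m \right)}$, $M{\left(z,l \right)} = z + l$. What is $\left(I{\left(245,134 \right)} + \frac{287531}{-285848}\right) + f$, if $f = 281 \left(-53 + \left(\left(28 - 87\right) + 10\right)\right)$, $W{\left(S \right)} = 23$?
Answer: $- \frac{6505902163}{285848} \approx -22760.0$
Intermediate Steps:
$M{\left(z,l \right)} = l + z$
$I{\left(G,m \right)} = 2 m + 23 G$ ($I{\left(G,m \right)} = 23 G + \left(m + m\right) = 23 G + 2 m = 2 m + 23 G$)
$f = -28662$ ($f = 281 \left(-53 + \left(-59 + 10\right)\right) = 281 \left(-53 - 49\right) = 281 \left(-102\right) = -28662$)
$\left(I{\left(245,134 \right)} + \frac{287531}{-285848}\right) + f = \left(\left(2 \cdot 134 + 23 \cdot 245\right) + \frac{287531}{-285848}\right) - 28662 = \left(\left(268 + 5635\right) + 287531 \left(- \frac{1}{285848}\right)\right) - 28662 = \left(5903 - \frac{287531}{285848}\right) - 28662 = \frac{1687073213}{285848} - 28662 = - \frac{6505902163}{285848}$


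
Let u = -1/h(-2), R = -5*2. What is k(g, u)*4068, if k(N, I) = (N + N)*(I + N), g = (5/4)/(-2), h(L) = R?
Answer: 21357/8 ≈ 2669.6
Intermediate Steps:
R = -10
h(L) = -10
g = -5/8 (g = (5*(1/4))*(-1/2) = (5/4)*(-1/2) = -5/8 ≈ -0.62500)
u = 1/10 (u = -1/(-10) = -1*(-1/10) = 1/10 ≈ 0.10000)
k(N, I) = 2*N*(I + N) (k(N, I) = (2*N)*(I + N) = 2*N*(I + N))
k(g, u)*4068 = (2*(-5/8)*(1/10 - 5/8))*4068 = (2*(-5/8)*(-21/40))*4068 = (21/32)*4068 = 21357/8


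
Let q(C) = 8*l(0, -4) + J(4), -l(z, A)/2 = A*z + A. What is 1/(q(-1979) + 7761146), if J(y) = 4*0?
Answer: 1/7761210 ≈ 1.2885e-7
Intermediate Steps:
J(y) = 0
l(z, A) = -2*A - 2*A*z (l(z, A) = -2*(A*z + A) = -2*(A + A*z) = -2*A - 2*A*z)
q(C) = 64 (q(C) = 8*(-2*(-4)*(1 + 0)) + 0 = 8*(-2*(-4)*1) + 0 = 8*8 + 0 = 64 + 0 = 64)
1/(q(-1979) + 7761146) = 1/(64 + 7761146) = 1/7761210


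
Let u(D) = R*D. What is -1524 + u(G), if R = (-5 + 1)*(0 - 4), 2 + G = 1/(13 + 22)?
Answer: -54444/35 ≈ -1555.5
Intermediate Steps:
G = -69/35 (G = -2 + 1/(13 + 22) = -2 + 1/35 = -69/35 ≈ -1.9714)
R = 16 (R = -4*(-4) = 16)
u(D) = 16*D
-1524 + u(G) = -1524 + 16*(-69/35) = -1524 - 1104/35 = -54444/35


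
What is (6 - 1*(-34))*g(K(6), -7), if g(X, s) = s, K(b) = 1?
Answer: -280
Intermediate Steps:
(6 - 1*(-34))*g(K(6), -7) = (6 - 1*(-34))*(-7) = (6 + 34)*(-7) = 40*(-7) = -280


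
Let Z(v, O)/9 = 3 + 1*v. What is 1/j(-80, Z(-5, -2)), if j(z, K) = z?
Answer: -1/80 ≈ -0.012500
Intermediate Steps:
Z(v, O) = 27 + 9*v (Z(v, O) = 9*(3 + 1*v) = 9*(3 + v) = 27 + 9*v)
1/j(-80, Z(-5, -2)) = 1/(-80) = -1/80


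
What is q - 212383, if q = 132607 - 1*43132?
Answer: -122908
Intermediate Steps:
q = 89475 (q = 132607 - 43132 = 89475)
q - 212383 = 89475 - 212383 = -122908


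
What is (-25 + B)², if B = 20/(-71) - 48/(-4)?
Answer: 889249/5041 ≈ 176.40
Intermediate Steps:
B = 832/71 (B = 20*(-1/71) - 48*(-¼) = -20/71 + 12 = 832/71 ≈ 11.718)
(-25 + B)² = (-25 + 832/71)² = (-943/71)² = 889249/5041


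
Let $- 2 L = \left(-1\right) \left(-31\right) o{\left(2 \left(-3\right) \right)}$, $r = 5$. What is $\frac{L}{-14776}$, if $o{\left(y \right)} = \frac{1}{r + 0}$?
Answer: $\frac{31}{147760} \approx 0.0002098$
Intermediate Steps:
$o{\left(y \right)} = \frac{1}{5}$ ($o{\left(y \right)} = \frac{1}{5 + 0} = \frac{1}{5}$)
$L = - \frac{31}{10}$ ($L = - \frac{\left(-1\right) \left(-31\right) \frac{1}{5}}{2} = - \frac{31 \cdot \frac{1}{5}}{2} = \left(- \frac{1}{2}\right) \frac{31}{5} = - \frac{31}{10} \approx -3.1$)
$\frac{L}{-14776} = - \frac{31}{10 \left(-14776\right)} = \left(- \frac{31}{10}\right) \left(- \frac{1}{14776}\right) = \frac{31}{147760}$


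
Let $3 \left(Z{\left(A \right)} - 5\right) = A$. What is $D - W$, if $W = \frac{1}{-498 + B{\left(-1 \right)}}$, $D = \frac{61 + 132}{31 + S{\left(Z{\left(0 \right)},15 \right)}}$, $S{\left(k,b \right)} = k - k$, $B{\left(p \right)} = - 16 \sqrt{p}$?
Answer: $\frac{23964809}{3848030} - \frac{4 i}{62065} \approx 6.2278 - 6.4449 \cdot 10^{-5} i$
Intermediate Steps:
$Z{\left(A \right)} = 5 + \frac{A}{3}$
$S{\left(k,b \right)} = 0$
$D = \frac{193}{31}$ ($D = \frac{61 + 132}{31 + 0} = \frac{193}{31} \approx 6.2258$)
$W = \frac{-498 + 16 i}{248260}$ ($W = \frac{1}{-498 - 16 \sqrt{-1}} = \frac{1}{-498 - 16 i} = \frac{-498 + 16 i}{248260} \approx -0.002006 + 6.4449 \cdot 10^{-5} i$)
$D - W = \frac{193}{31} - \left(- \frac{249}{124130} + \frac{4 i}{62065}\right) = \frac{193}{31} + \left(\frac{249}{124130} - \frac{4 i}{62065}\right) = \frac{23964809}{3848030} - \frac{4 i}{62065}$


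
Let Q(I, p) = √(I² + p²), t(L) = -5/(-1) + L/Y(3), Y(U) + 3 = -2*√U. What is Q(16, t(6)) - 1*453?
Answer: -453 + √(256 + (5 - 6/(3 + 2*√3))²) ≈ -436.49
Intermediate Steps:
Y(U) = -3 - 2*√U
t(L) = 5 + L/(-3 - 2*√3) (t(L) = -5/(-1) + L/(-3 - 2*√3) = -5*(-1) + L/(-3 - 2*√3) = 5 + L/(-3 - 2*√3))
Q(16, t(6)) - 1*453 = √(16² + (5 + 6 - ⅔*6*√3)²) - 1*453 = √(256 + (5 + 6 - 4*√3)²) - 453 = √(256 + (11 - 4*√3)²) - 453 = -453 + √(256 + (11 - 4*√3)²)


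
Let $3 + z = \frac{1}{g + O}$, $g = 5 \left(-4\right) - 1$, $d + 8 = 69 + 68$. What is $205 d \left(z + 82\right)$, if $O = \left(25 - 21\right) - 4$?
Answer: $\frac{14615270}{7} \approx 2.0879 \cdot 10^{6}$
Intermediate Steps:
$O = 0$ ($O = 4 - 4 = 0$)
$d = 129$ ($d = -8 + \left(69 + 68\right) = -8 + 137 = 129$)
$g = -21$ ($g = -20 - 1 = -21$)
$z = - \frac{64}{21}$ ($z = -3 + \frac{1}{-21 + 0} = -3 + \frac{1}{-21} = -3 - \frac{1}{21} = - \frac{64}{21} \approx -3.0476$)
$205 d \left(z + 82\right) = 205 \cdot 129 \left(- \frac{64}{21} + 82\right) = 26445 \cdot \frac{1658}{21} = \frac{14615270}{7}$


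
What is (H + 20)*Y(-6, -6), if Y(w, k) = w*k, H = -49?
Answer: -1044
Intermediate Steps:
Y(w, k) = k*w
(H + 20)*Y(-6, -6) = (-49 + 20)*(-6*(-6)) = -29*36 = -1044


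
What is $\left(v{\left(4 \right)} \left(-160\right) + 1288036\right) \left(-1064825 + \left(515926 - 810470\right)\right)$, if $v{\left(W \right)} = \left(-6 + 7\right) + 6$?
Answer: $-1749393716004$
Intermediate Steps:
$v{\left(W \right)} = 7$ ($v{\left(W \right)} = 1 + 6 = 7$)
$\left(v{\left(4 \right)} \left(-160\right) + 1288036\right) \left(-1064825 + \left(515926 - 810470\right)\right) = \left(7 \left(-160\right) + 1288036\right) \left(-1064825 + \left(515926 - 810470\right)\right) = \left(-1120 + 1288036\right) \left(-1064825 - 294544\right) = 1286916 \left(-1359369\right) = -1749393716004$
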